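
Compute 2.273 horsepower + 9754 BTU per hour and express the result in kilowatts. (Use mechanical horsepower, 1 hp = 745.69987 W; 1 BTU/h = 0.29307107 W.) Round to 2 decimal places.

4.55 kilowatts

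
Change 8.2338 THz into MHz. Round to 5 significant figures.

8.2338 × 10^6 megahertz

1 THz = 1.00000 × 10^6 megahertz.
So 8.2338 × 1.00000 × 10^6 ≈ 8.2338 × 10^6 MHz.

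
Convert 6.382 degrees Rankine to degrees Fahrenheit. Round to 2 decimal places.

-453.29 degrees Fahrenheit

°R = °F + 459.67.
Applying the formula gives -453.29 °F.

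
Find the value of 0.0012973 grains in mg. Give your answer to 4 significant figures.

0.08406 milligrams

1 grain = 64.7989 mg.
Then 0.0012973 × 64.7989 ≈ 0.08406 mg.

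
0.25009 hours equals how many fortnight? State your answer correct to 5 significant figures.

1 hour = 0.00297619 fortnight.
So 0.25009 × 0.00297619 ≈ 0.00074432 fortnight.

0.00074432 fortnights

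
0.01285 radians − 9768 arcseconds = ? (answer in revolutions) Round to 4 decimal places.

-0.0055 rev

0.01285 rad = 0.00204514 rev and 9768 arcsec = 0.00753704 rev.
0.00204514 − 0.00753704 ≈ -0.0055 rev.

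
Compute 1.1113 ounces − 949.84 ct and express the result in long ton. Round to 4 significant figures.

1.1113 oz = 3.10073e-5 long ton and 949.84 ct = 0.000186968 long ton.
3.10073e-5 − 0.000186968 ≈ -0.0001560 long ton.

-0.0001560 long ton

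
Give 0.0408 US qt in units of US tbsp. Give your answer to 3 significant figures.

1 US qt = 64.0000 US tbsp.
Thus 0.0408 × 64.0000 ≈ 2.61 US tbsp.

2.61 US tbsp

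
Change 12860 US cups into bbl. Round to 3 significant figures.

1 US cup = 0.00148810 bbl.
12860 × 0.00148810 ≈ 19.1 bbl.

19.1 oil barrels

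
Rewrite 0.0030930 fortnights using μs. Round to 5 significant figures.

1 fortnight = 1.20960e+12 μs.
Then 0.0030930 × 1.20960e+12 ≈ 3.7413e+9 μs.

3.7413e+9 microseconds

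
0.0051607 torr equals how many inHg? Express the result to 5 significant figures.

0.00020318 inches of mercury

1 torr = 0.0393701 inHg.
Thus 0.0051607 × 0.0393701 ≈ 0.00020318 inHg.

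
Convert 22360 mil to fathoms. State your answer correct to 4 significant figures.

0.3106 fathoms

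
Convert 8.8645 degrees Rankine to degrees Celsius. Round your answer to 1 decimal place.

°R = (°C + 273.15) × 9/5.
Applying the formula gives -268.2 °C.

-268.2 degrees Celsius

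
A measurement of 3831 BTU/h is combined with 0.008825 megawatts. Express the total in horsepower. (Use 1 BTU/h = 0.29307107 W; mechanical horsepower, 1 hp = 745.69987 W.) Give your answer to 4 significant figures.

13.34 hp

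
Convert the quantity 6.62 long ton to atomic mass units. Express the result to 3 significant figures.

1 long ton = 6.11878e+29 u.
So 6.62 × 6.11878e+29 ≈ 4.05e+30 u.

4.05e+30 u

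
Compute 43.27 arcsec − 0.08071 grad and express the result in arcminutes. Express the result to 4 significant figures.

43.27 arcsec = 0.721167 arcmin and 0.08071 grad = 4.35834 arcmin.
0.721167 − 4.35834 ≈ -3.637 arcmin.

-3.637 arcmin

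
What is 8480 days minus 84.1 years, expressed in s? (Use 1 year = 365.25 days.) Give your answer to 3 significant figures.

-1.92 × 10^9 seconds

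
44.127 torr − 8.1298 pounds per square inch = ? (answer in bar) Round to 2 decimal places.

44.127 torr = 0.0588312 bar and 8.1298 psi = 0.560530 bar.
0.0588312 − 0.560530 ≈ -0.50 bar.

-0.50 bar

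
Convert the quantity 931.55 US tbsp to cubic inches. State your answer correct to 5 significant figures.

840.58 in³

1 US tbsp = 0.902344 cubic inches.
So 931.55 × 0.902344 ≈ 840.58 in³.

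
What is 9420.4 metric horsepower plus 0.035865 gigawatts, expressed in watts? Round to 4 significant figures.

4.279e+7 W

9420.4 PS = 6.92869e+6 W and 0.035865 GW = 3.58650e+7 W.
6.92869e+6 + 3.58650e+7 ≈ 4.279e+7 W.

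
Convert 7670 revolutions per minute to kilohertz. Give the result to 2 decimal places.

0.13 kHz

1 rpm = 1.66667 × 10^-5 kHz.
Then 7670 × 1.66667 × 10^-5 ≈ 0.13 kHz.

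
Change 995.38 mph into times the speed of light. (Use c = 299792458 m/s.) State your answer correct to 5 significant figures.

1.4843 × 10^-6 c

1 mph = 1.49116 × 10^-9 times the speed of light.
Then 995.38 × 1.49116 × 10^-9 ≈ 1.4843 × 10^-6 c.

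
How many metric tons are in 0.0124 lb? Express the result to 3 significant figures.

1 lb = 0.000453592 t.
Then 0.0124 × 0.000453592 ≈ 5.62e-6 t.

5.62e-6 t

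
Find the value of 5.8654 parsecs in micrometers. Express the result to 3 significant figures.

1.81 × 10^23 micrometers

1 parsec = 3.08568 × 10^22 micrometers.
5.8654 × 3.08568 × 10^22 ≈ 1.81 × 10^23 μm.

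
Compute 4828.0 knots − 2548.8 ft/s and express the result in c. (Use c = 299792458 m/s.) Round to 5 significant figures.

4828.0 kn = 8.28486e-6 c and 2548.8 ft/s = 2.59137e-6 c.
8.28486e-6 − 2.59137e-6 ≈ 5.6935e-6 c.

5.6935e-6 c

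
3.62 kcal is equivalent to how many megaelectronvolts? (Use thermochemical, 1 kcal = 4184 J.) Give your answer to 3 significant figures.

1 kcal = 2.61145e+16 MeV.
3.62 × 2.61145e+16 ≈ 9.45e+16 MeV.

9.45e+16 MeV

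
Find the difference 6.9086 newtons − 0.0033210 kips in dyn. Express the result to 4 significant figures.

-786400 dynes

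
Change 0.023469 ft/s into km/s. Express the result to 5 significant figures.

1 foot per second = 0.000304800 km/s.
Thus 0.023469 × 0.000304800 ≈ 7.1534e-6 km/s.

7.1534e-6 km/s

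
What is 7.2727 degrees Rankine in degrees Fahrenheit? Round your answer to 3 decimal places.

-452.397 degrees Fahrenheit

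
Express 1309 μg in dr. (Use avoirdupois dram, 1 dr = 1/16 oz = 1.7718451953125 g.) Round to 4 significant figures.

0.0007388 drams

1 μg = 5.64383e-7 dr.
1309 × 5.64383e-7 ≈ 0.0007388 dr.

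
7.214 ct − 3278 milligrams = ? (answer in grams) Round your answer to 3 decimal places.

7.214 ct = 1.44280 g and 3278 mg = 3.27800 g.
1.44280 − 3.27800 ≈ -1.835 g.

-1.835 g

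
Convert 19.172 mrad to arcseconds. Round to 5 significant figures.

3954.5 arcsec

1 mrad = 206.265 arcsec.
Then 19.172 × 206.265 ≈ 3954.5 arcsec.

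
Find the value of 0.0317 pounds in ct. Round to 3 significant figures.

71.9 ct

1 pound = 2267.96 carats.
So 0.0317 × 2267.96 ≈ 71.9 ct.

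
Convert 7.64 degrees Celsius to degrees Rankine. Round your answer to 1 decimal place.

505.4 °R

°R = (°C + 273.15) × 9/5.
Applying the formula gives 505.4 °R.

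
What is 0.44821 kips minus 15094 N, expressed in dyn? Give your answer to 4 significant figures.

0.44821 kip = 1.99374 × 10^8 dyn and 15094 N = 1.50940 × 10^9 dyn.
1.99374 × 10^8 − 1.50940 × 10^9 ≈ -1.310 × 10^9 dyn.

-1.310 × 10^9 dyn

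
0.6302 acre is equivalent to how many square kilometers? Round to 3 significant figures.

0.00255 km²

1 acre = 0.00404686 km².
Thus 0.6302 × 0.00404686 ≈ 0.00255 km².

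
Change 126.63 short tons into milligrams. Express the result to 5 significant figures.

1 short ton = 9.07185e+8 mg.
Thus 126.63 × 9.07185e+8 ≈ 1.1488e+11 mg.

1.1488e+11 mg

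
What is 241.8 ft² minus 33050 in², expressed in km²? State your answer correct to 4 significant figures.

1.141 × 10^-6 square kilometers

241.8 ft² = 2.246396 × 10^-5 km² and 33050 in² = 2.132254 × 10^-5 km².
2.246396 × 10^-5 − 2.132254 × 10^-5 ≈ 1.141 × 10^-6 km².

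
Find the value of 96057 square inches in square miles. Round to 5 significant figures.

1 square inch = 2.49098e-10 square miles.
Thus 96057 × 2.49098e-10 ≈ 2.3928e-5 mi².

2.3928e-5 mi²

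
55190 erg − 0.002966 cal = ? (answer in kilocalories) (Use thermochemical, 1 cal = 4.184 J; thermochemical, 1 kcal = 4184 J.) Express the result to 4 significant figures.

-1.647e-6 kcal

55190 erg = 1.31907e-6 kcal and 0.002966 cal = 2.96600e-6 kcal.
1.31907e-6 − 2.96600e-6 ≈ -1.647e-6 kcal.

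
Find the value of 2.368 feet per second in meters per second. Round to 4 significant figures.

1 foot per second = 0.304800 m/s.
Then 2.368 × 0.304800 ≈ 0.7218 m/s.

0.7218 m/s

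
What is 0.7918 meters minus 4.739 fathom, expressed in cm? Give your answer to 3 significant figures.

-787 cm

0.7918 m = 79.1800 cm and 4.739 fathom = 866.668 cm.
79.1800 − 866.668 ≈ -787 cm.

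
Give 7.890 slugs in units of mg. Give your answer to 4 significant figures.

1.151 × 10^8 milligrams

1 slug = 1.45939 × 10^7 milligrams.
Then 7.890 × 1.45939 × 10^7 ≈ 1.151 × 10^8 mg.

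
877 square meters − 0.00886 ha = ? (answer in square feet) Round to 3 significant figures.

8490 square feet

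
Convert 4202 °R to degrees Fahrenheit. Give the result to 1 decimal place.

3742.3 degrees Fahrenheit

°R = °F + 459.67.
Applying the formula gives 3742.3 °F.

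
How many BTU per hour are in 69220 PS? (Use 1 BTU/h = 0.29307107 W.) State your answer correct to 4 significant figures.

1.737 × 10^8 BTU per hour

1 metric horsepower = 2509.63 BTU per hour.
So 69220 × 2509.63 ≈ 1.737 × 10^8 BTU/h.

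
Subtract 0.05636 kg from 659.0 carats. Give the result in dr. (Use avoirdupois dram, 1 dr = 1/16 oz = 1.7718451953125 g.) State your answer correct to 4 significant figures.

659.0 ct = 74.3857 dr and 0.05636 kg = 31.8086 dr.
74.3857 − 31.8086 ≈ 42.58 dr.

42.58 drams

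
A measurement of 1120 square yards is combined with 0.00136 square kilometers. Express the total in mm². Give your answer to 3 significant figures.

2.30e+9 mm²

1120 yd² = 9.36463e+8 mm² and 0.00136 km² = 1.36000e+9 mm².
9.36463e+8 + 1.36000e+9 ≈ 2.30e+9 mm².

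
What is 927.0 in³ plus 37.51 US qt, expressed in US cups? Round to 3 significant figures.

214 US cup

927.0 in³ = 64.2078 US cup and 37.51 US qt = 150.040 US cup.
64.2078 + 150.040 ≈ 214 US cup.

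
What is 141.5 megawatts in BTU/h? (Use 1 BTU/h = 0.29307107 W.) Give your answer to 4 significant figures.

1 megawatt = 3.41214 × 10^6 BTU/h.
Then 141.5 × 3.41214 × 10^6 ≈ 4.828 × 10^8 BTU/h.

4.828 × 10^8 BTU/h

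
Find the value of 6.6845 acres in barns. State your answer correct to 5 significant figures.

1 acre = 4.04686e+31 barns.
Then 6.6845 × 4.04686e+31 ≈ 2.7051e+32 barn.

2.7051e+32 barn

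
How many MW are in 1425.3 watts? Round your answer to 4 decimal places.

1 W = 1.00000 × 10^-6 megawatts.
Then 1425.3 × 1.00000 × 10^-6 ≈ 0.0014 MW.

0.0014 megawatts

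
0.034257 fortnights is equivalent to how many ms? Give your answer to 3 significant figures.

4.14e+7 ms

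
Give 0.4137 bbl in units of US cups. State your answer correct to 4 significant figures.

278.0 US cup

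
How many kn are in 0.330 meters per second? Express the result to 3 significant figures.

1 m/s = 1.94384 knots.
Thus 0.330 × 1.94384 ≈ 0.641 kn.

0.641 knots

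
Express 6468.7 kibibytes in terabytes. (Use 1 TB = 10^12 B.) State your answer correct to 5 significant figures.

6.6239e-6 terabytes

1 KiB = 1.02400e-9 terabytes.
Then 6468.7 × 1.02400e-9 ≈ 6.6239e-6 TB.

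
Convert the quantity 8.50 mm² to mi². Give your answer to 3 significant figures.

3.28e-12 square miles

1 square millimeter = 3.86102e-13 mi².
8.50 × 3.86102e-13 ≈ 3.28e-12 mi².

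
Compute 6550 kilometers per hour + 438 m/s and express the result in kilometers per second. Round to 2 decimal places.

6550 km/h = 1.81944 km/s and 438 m/s = 0.438000 km/s.
1.81944 + 0.438000 ≈ 2.26 km/s.

2.26 km/s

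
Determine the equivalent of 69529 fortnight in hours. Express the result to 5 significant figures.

1 fortnight = 336.000 h.
So 69529 × 336.000 ≈ 2.3362e+7 h.

2.3362e+7 hours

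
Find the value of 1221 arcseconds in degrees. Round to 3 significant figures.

0.339 °

1 arcsecond = 0.000277778 °.
1221 × 0.000277778 ≈ 0.339 °.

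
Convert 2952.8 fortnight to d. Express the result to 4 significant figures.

1 fortnight = 14.0000 days.
Thus 2952.8 × 14.0000 ≈ 41340 d.

41340 d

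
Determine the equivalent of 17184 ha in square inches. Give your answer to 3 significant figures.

2.66 × 10^11 in²

1 ha = 1.55000 × 10^7 in².
17184 × 1.55000 × 10^7 ≈ 2.66 × 10^11 in².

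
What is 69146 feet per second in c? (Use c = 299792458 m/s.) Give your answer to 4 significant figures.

7.030e-5 times the speed of light

1 ft/s = 1.01670e-9 times the speed of light.
69146 × 1.01670e-9 ≈ 7.030e-5 c.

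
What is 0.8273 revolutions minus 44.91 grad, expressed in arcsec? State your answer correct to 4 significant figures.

926700 arcseconds

0.8273 rev = 1.07218 × 10^6 arcsec and 44.91 grad = 145508 arcsec.
1.07218 × 10^6 − 145508 ≈ 926700 arcsec.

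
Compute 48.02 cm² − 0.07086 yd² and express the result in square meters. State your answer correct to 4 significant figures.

-0.05445 square meters

48.02 cm² = 0.00480200 m² and 0.07086 yd² = 0.0592480 m².
0.00480200 − 0.0592480 ≈ -0.05445 m².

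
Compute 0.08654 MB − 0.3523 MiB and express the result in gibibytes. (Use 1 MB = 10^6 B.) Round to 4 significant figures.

-0.0002634 GiB

0.08654 MB = 8.05967e-5 GiB and 0.3523 MiB = 0.000344043 GiB.
8.05967e-5 − 0.000344043 ≈ -0.0002634 GiB.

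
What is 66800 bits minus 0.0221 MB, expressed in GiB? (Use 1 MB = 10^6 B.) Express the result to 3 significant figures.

-1.28e-5 gibibytes

66800 bit = 7.77654e-6 GiB and 0.0221 MB = 2.05822e-5 GiB.
7.77654e-6 − 2.05822e-5 ≈ -1.28e-5 GiB.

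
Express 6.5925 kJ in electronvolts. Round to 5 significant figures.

1 kJ = 6.24151 × 10^21 eV.
So 6.5925 × 6.24151 × 10^21 ≈ 4.1147 × 10^22 eV.

4.1147 × 10^22 electronvolts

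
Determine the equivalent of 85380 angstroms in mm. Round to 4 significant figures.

0.008538 mm

1 angstrom = 1.00000 × 10^-7 millimeters.
So 85380 × 1.00000 × 10^-7 ≈ 0.008538 mm.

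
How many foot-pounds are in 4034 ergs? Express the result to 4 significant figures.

0.0002975 foot-pounds

1 erg = 7.37562 × 10^-8 ft·lbf.
Then 4034 × 7.37562 × 10^-8 ≈ 0.0002975 ft·lbf.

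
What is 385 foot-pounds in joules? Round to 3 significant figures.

522 J

1 ft·lbf = 1.35582 joules.
So 385 × 1.35582 ≈ 522 J.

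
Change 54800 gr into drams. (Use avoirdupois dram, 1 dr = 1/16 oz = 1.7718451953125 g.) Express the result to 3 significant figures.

2000 dr

1 grain = 0.0365714 dr.
54800 × 0.0365714 ≈ 2000 dr.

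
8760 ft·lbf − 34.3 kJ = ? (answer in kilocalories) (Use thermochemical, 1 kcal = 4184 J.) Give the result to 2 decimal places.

8760 ft·lbf = 2.83866 kcal and 34.3 kJ = 8.19790 kcal.
2.83866 − 8.19790 ≈ -5.36 kcal.

-5.36 kilocalories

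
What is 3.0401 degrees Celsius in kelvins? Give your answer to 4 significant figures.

276.2 kelvins

K = °C + 273.15.
Applying the formula gives 276.2 K.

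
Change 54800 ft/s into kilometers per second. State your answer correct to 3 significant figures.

1 foot per second = 0.000304800 kilometers per second.
Then 54800 × 0.000304800 ≈ 16.7 km/s.

16.7 km/s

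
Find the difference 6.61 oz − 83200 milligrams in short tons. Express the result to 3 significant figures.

6.61 oz = 0.0002065625 short ton and 83200 mg = 9.171230e-5 short ton.
0.0002065625 − 9.171230e-5 ≈ 0.000115 short ton.

0.000115 short ton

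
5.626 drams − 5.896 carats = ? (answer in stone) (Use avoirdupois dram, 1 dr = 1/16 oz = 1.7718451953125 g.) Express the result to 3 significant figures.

5.626 dr = 0.00156975 st and 5.896 ct = 0.000185692 st.
0.00156975 − 0.000185692 ≈ 0.00138 st.

0.00138 stone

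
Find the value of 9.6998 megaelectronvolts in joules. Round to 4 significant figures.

1.554 × 10^-12 J

1 MeV = 1.60218 × 10^-13 J.
9.6998 × 1.60218 × 10^-13 ≈ 1.554 × 10^-12 J.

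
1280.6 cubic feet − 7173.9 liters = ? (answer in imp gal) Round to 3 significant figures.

6400 imp gal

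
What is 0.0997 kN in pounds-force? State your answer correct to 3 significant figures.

1 kN = 224.809 pounds-force.
0.0997 × 224.809 ≈ 22.4 lbf.

22.4 lbf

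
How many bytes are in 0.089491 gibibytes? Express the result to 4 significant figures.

1 GiB = 1.07374e+9 B.
So 0.089491 × 1.07374e+9 ≈ 9.609e+7 B.

9.609e+7 B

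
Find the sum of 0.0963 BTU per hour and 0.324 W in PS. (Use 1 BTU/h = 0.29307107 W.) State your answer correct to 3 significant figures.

0.0963 BTU/h = 3.83723e-5 PS and 0.324 W = 0.000440517 PS.
3.83723e-5 + 0.000440517 ≈ 0.000479 PS.

0.000479 PS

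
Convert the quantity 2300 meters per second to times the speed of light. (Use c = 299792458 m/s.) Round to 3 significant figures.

7.67e-6 times the speed of light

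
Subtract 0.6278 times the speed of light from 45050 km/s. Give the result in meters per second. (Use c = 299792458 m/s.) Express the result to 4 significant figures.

45050 km/s = 4.50500 × 10^7 m/s and 0.6278 c = 1.88210 × 10^8 m/s.
4.50500 × 10^7 − 1.88210 × 10^8 ≈ -1.432 × 10^8 m/s.

-1.432 × 10^8 meters per second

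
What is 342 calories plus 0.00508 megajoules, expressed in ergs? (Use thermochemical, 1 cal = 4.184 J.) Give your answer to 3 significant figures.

6.51e+10 erg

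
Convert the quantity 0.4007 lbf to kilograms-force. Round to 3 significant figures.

1 lbf = 0.453592 kgf.
Then 0.4007 × 0.453592 ≈ 0.182 kgf.

0.182 kilograms-force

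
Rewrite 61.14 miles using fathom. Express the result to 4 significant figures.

53800 fathoms

1 mi = 880.000 fathom.
So 61.14 × 880.000 ≈ 53800 fathom.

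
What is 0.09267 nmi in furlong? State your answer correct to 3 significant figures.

0.853 furlong

1 nautical mile = 9.20624 furlong.
Then 0.09267 × 9.20624 ≈ 0.853 furlong.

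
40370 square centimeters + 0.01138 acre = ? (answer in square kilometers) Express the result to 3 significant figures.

5.01e-5 km²

40370 cm² = 4.03700e-6 km² and 0.01138 acre = 4.60532e-5 km².
4.03700e-6 + 4.60532e-5 ≈ 5.01e-5 km².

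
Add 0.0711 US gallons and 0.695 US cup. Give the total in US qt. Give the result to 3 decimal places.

0.0711 US gal = 0.284400 US qt and 0.695 US cup = 0.173750 US qt.
0.284400 + 0.173750 ≈ 0.458 US qt.

0.458 US qt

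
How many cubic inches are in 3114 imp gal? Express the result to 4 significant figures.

863900 in³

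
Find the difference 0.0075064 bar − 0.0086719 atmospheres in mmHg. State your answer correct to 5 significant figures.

0.0075064 bar = 5.63026 mmHg and 0.0086719 atm = 6.59064 mmHg.
5.63026 − 6.59064 ≈ -0.96038 mmHg.

-0.96038 millimeters of mercury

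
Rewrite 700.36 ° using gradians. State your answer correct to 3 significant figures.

1 ° = 1.11111 grad.
700.36 × 1.11111 ≈ 778 grad.

778 grad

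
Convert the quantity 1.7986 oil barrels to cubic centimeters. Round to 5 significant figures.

1 oil barrel = 158987 cubic centimeters.
1.7986 × 158987 ≈ 285950 cm³.

285950 cm³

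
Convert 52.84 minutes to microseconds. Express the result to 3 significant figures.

3.17 × 10^9 μs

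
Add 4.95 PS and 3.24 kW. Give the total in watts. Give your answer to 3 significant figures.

4.95 PS = 3640.72 W and 3.24 kW = 3240.00 W.
3640.72 + 3240.00 ≈ 6880 W.

6880 W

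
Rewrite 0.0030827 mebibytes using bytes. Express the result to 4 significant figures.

1 mebibyte = 1.04858 × 10^6 B.
Then 0.0030827 × 1.04858 × 10^6 ≈ 3232 B.

3232 B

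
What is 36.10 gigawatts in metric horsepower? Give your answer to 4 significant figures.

1 GW = 1.35962 × 10^6 PS.
So 36.10 × 1.35962 × 10^6 ≈ 4.908 × 10^7 PS.

4.908 × 10^7 metric horsepower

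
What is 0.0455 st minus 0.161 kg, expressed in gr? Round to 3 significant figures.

0.0455 st = 4459.00 gr and 0.161 kg = 2484.61 gr.
4459.00 − 2484.61 ≈ 1970 gr.

1970 gr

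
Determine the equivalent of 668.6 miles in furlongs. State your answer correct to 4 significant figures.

5349 furlongs

1 mile = 8.00000 furlong.
Then 668.6 × 8.00000 ≈ 5349 furlong.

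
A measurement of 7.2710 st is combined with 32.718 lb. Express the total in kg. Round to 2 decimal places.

61.01 kg

7.2710 st = 46.1730 kg and 32.718 lb = 14.8406 kg.
46.1730 + 14.8406 ≈ 61.01 kg.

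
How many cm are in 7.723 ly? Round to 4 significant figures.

7.307 × 10^18 cm

1 light-year = 9.46073 × 10^17 centimeters.
So 7.723 × 9.46073 × 10^17 ≈ 7.307 × 10^18 cm.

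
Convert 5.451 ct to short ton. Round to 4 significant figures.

1 carat = 2.20462e-7 short ton.
5.451 × 2.20462e-7 ≈ 1.202e-6 short ton.

1.202e-6 short tons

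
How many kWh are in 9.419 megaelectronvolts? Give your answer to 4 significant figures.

1 megaelectronvolt = 4.45049e-20 kWh.
So 9.419 × 4.45049e-20 ≈ 4.192e-19 kWh.

4.192e-19 kWh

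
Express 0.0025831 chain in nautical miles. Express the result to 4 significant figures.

2.806 × 10^-5 nautical miles

1 chain = 0.0108622 nautical miles.
0.0025831 × 0.0108622 ≈ 2.806 × 10^-5 nmi.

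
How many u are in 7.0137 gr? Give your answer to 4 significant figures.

2.737 × 10^23 u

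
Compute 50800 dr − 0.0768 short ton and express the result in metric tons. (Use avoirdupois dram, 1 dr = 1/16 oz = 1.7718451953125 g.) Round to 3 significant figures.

50800 dr = 0.0900097 t and 0.0768 short ton = 0.0696718 t.
0.0900097 − 0.0696718 ≈ 0.0203 t.

0.0203 t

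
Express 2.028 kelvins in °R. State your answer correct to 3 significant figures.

3.65 °R

°R = K × 9/5.
Applying the formula gives 3.65 °R.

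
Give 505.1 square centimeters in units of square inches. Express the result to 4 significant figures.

1 square centimeter = 0.155000 in².
Thus 505.1 × 0.155000 ≈ 78.29 in².

78.29 in²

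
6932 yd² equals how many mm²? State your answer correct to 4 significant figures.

5.796e+9 mm²

1 yd² = 836127 mm².
So 6932 × 836127 ≈ 5.796e+9 mm².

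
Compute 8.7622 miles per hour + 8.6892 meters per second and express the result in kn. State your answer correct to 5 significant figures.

8.7622 mph = 7.61414 kn and 8.6892 m/s = 16.8905 kn.
7.61414 + 16.8905 ≈ 24.505 kn.

24.505 knots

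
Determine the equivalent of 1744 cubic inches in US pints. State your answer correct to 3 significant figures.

60.4 US pints

1 cubic inch = 0.0346320 US pints.
Then 1744 × 0.0346320 ≈ 60.4 US pt.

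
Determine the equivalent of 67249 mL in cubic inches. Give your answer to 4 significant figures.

4104 cubic inches

1 mL = 0.0610237 in³.
Then 67249 × 0.0610237 ≈ 4104 in³.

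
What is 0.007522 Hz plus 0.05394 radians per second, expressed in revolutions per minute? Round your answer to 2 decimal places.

0.97 revolutions per minute

0.007522 Hz = 0.451320 rpm and 0.05394 rad/s = 0.515089 rpm.
0.451320 + 0.515089 ≈ 0.97 rpm.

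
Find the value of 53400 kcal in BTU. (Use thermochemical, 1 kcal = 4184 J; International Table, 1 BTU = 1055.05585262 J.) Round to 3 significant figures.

1 kilocalorie = 3.96567 BTU.
Thus 53400 × 3.96567 ≈ 212000 BTU.

212000 BTU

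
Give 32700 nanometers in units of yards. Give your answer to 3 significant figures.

1 nanometer = 1.09361e-9 yards.
Then 32700 × 1.09361e-9 ≈ 3.58e-5 yd.

3.58e-5 yards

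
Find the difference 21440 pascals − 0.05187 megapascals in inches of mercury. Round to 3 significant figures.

21440 Pa = 6.33123 inHg and 0.05187 MPa = 15.3172 inHg.
6.33123 − 15.3172 ≈ -8.99 inHg.

-8.99 inHg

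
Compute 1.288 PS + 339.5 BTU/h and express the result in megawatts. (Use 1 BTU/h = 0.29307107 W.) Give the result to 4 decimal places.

1.288 PS = 0.000947322 MW and 339.5 BTU/h = 9.94976e-5 MW.
0.000947322 + 9.94976e-5 ≈ 0.0010 MW.

0.0010 megawatts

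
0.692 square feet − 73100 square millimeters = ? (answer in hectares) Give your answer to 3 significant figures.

-8.81 × 10^-7 hectares

0.692 ft² = 6.42889 × 10^-6 ha and 73100 mm² = 7.31000 × 10^-6 ha.
6.42889 × 10^-6 − 7.31000 × 10^-6 ≈ -8.81 × 10^-7 ha.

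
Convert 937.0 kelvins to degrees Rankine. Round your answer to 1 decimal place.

°R = K × 9/5.
Applying the formula gives 1686.6 °R.

1686.6 °R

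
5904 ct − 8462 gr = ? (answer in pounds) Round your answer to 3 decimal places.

1.394 lb

5904 ct = 2.60322 lb and 8462 gr = 1.20886 lb.
2.60322 − 1.20886 ≈ 1.394 lb.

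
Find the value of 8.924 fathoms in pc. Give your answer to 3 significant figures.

1 fathom = 5.92674e-17 pc.
8.924 × 5.92674e-17 ≈ 5.29e-16 pc.

5.29e-16 pc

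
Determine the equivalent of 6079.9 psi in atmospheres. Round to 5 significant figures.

1 psi = 0.0680460 atm.
6079.9 × 0.0680460 ≈ 413.71 atm.

413.71 atmospheres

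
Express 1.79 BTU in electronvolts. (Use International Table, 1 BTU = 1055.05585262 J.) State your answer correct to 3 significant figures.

1 British thermal unit = 6.58514e+21 eV.
So 1.79 × 6.58514e+21 ≈ 1.18e+22 eV.

1.18e+22 electronvolts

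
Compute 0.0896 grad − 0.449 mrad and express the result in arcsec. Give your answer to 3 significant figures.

198 arcsec

0.0896 grad = 290.304 arcsec and 0.449 mrad = 92.6129 arcsec.
290.304 − 92.6129 ≈ 198 arcsec.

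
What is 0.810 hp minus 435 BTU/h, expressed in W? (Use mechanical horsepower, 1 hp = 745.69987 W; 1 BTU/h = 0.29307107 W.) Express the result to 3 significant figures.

0.810 hp = 604.017 W and 435 BTU/h = 127.486 W.
604.017 − 127.486 ≈ 477 W.

477 watts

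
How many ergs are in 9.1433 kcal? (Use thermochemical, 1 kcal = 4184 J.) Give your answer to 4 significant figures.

3.826e+11 erg

1 kilocalorie = 4.18400e+10 erg.
Then 9.1433 × 4.18400e+10 ≈ 3.826e+11 erg.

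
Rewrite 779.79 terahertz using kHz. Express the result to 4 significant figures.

7.798e+11 kilohertz

1 THz = 1.00000e+9 kHz.
Thus 779.79 × 1.00000e+9 ≈ 7.798e+11 kHz.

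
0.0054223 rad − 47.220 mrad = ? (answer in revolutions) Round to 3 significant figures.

-0.00665 rev

0.0054223 rad = 0.000862986 rev and 47.220 mrad = 0.00751530 rev.
0.000862986 − 0.00751530 ≈ -0.00665 rev.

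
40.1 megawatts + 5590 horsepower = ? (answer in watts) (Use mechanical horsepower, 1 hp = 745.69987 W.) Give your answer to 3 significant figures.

4.43e+7 W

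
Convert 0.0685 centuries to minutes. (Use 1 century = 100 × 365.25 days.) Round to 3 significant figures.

3.60e+6 minutes

1 century = 5.25960e+7 min.
0.0685 × 5.25960e+7 ≈ 3.60e+6 min.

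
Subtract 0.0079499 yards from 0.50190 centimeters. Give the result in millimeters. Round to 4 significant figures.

-2.250 mm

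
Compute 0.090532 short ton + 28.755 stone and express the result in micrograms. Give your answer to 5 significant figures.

2.6473 × 10^11 micrograms

0.090532 short ton = 8.21292 × 10^10 μg and 28.755 st = 1.82603 × 10^11 μg.
8.21292 × 10^10 + 1.82603 × 10^11 ≈ 2.6473 × 10^11 μg.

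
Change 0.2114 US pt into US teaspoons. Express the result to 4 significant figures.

20.29 US tsp

1 US pt = 96.0000 US teaspoons.
Thus 0.2114 × 96.0000 ≈ 20.29 US tsp.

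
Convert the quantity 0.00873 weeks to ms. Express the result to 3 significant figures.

5.28 × 10^6 milliseconds

1 wk = 6.04800 × 10^8 ms.
0.00873 × 6.04800 × 10^8 ≈ 5.28 × 10^6 ms.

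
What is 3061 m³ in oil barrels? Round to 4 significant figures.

19250 bbl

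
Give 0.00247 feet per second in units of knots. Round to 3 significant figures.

1 ft/s = 0.592484 knots.
So 0.00247 × 0.592484 ≈ 0.00146 kn.

0.00146 kn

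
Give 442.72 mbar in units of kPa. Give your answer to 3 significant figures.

44.3 kPa

1 millibar = 0.100000 kilopascals.
So 442.72 × 0.100000 ≈ 44.3 kPa.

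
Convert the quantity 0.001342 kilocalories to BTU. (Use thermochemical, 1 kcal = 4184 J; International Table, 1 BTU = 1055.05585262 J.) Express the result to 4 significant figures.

1 kcal = 3.96567 BTU.
Then 0.001342 × 3.96567 ≈ 0.005322 BTU.

0.005322 BTU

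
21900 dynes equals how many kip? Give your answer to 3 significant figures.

4.92 × 10^-5 kips

1 dyne = 2.24809 × 10^-9 kips.
Then 21900 × 2.24809 × 10^-9 ≈ 4.92 × 10^-5 kip.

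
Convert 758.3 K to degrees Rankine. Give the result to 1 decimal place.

°R = K × 9/5.
Applying the formula gives 1364.9 °R.

1364.9 degrees Rankine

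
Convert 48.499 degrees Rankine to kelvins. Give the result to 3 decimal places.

26.944 kelvins

°R = K × 9/5.
Applying the formula gives 26.944 K.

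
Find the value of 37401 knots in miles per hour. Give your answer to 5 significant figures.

43040 mph

1 kn = 1.15078 mph.
Thus 37401 × 1.15078 ≈ 43040 mph.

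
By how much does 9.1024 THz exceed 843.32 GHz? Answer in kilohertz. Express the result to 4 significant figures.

9.1024 THz = 9.10240e+9 kHz and 843.32 GHz = 8.43320e+8 kHz.
9.10240e+9 − 8.43320e+8 ≈ 8.259e+9 kHz.

8.259e+9 kilohertz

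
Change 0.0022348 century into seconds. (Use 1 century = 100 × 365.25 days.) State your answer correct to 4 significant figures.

1 century = 3.15576 × 10^9 seconds.
So 0.0022348 × 3.15576 × 10^9 ≈ 7.052 × 10^6 s.

7.052 × 10^6 s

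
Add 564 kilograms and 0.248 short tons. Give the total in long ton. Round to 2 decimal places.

0.78 long tons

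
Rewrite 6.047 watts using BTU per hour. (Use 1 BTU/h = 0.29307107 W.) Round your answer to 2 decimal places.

1 W = 3.41214 BTU per hour.
6.047 × 3.41214 ≈ 20.63 BTU/h.

20.63 BTU per hour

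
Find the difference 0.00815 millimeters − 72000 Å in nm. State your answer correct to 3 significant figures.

950 nm

0.00815 mm = 8150.00 nm and 72000 Å = 7200.00 nm.
8150.00 − 7200.00 ≈ 950 nm.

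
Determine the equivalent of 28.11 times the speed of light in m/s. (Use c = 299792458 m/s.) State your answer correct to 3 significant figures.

8.43 × 10^9 m/s

1 speed of light = 2.99792 × 10^8 meters per second.
28.11 × 2.99792 × 10^8 ≈ 8.43 × 10^9 m/s.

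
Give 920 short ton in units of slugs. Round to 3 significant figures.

1 short ton = 62.1619 slugs.
Then 920 × 62.1619 ≈ 57200 slug.

57200 slug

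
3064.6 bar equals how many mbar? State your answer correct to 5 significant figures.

1 bar = 1000.00 millibar.
So 3064.6 × 1000.00 ≈ 3.0646e+6 mbar.

3.0646e+6 mbar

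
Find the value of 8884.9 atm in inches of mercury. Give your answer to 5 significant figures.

1 atmosphere = 29.9213 inHg.
Then 8884.9 × 29.9213 ≈ 265850 inHg.

265850 inches of mercury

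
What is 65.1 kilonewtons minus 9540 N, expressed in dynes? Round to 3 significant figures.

5.56 × 10^9 dynes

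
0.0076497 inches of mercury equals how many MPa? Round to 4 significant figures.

2.590 × 10^-5 MPa

1 inch of mercury = 0.00338639 MPa.
Then 0.0076497 × 0.00338639 ≈ 2.590 × 10^-5 MPa.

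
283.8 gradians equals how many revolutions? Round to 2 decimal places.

0.71 rev

1 gradian = 0.00250000 rev.
Thus 283.8 × 0.00250000 ≈ 0.71 rev.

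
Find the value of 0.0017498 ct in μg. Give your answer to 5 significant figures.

1 ct = 200000 micrograms.
0.0017498 × 200000 ≈ 349.96 μg.

349.96 micrograms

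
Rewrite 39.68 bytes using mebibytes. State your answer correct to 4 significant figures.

3.784 × 10^-5 mebibytes

1 B = 9.53674 × 10^-7 MiB.
39.68 × 9.53674 × 10^-7 ≈ 3.784 × 10^-5 MiB.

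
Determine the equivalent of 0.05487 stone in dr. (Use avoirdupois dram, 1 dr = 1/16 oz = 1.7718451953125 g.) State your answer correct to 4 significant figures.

196.7 dr

1 st = 3584.00 dr.
So 0.05487 × 3584.00 ≈ 196.7 dr.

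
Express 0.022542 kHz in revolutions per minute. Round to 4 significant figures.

1353 revolutions per minute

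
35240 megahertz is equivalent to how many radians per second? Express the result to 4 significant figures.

1 megahertz = 6.28319 × 10^6 rad/s.
So 35240 × 6.28319 × 10^6 ≈ 2.214 × 10^11 rad/s.

2.214 × 10^11 rad/s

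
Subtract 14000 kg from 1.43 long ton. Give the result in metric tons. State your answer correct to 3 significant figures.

-12.5 metric tons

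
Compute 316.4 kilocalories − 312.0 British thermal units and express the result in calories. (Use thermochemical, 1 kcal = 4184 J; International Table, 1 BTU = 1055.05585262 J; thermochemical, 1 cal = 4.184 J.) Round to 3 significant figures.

238000 cal

316.4 kcal = 316400 cal and 312.0 BTU = 78675.3 cal.
316400 − 78675.3 ≈ 238000 cal.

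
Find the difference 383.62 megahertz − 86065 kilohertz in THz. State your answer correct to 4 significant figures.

383.62 MHz = 0.000383620 THz and 86065 kHz = 8.60650e-5 THz.
0.000383620 − 8.60650e-5 ≈ 0.0002976 THz.

0.0002976 terahertz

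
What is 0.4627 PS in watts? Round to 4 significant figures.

1 metric horsepower = 735.499 W.
Thus 0.4627 × 735.499 ≈ 340.3 W.

340.3 W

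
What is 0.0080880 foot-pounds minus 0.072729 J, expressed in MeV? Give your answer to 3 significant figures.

-3.85 × 10^11 MeV

0.0080880 ft·lbf = 6.84435 × 10^10 MeV and 0.072729 J = 4.53939 × 10^11 MeV.
6.84435 × 10^10 − 4.53939 × 10^11 ≈ -3.85 × 10^11 MeV.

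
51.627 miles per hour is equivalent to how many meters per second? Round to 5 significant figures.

1 mile per hour = 0.447040 m/s.
So 51.627 × 0.447040 ≈ 23.079 m/s.

23.079 meters per second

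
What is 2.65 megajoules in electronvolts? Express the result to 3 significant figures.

1 megajoule = 6.24151e+24 eV.
Then 2.65 × 6.24151e+24 ≈ 1.65e+25 eV.

1.65e+25 eV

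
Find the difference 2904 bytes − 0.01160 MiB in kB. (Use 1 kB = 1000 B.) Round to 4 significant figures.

-9.259 kilobytes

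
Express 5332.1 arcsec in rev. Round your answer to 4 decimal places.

0.0041 rev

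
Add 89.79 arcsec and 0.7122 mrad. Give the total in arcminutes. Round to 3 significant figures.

89.79 arcsec = 1.49650 arcmin and 0.7122 mrad = 2.44836 arcmin.
1.49650 + 2.44836 ≈ 3.94 arcmin.

3.94 arcmin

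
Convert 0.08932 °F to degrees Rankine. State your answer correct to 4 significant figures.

°R = °F + 459.67.
Applying the formula gives 459.8 °R.

459.8 °R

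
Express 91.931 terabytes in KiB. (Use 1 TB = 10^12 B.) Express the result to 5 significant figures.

1 TB = 9.765625 × 10^8 KiB.
Then 91.931 × 9.765625 × 10^8 ≈ 8.9776 × 10^10 KiB.

8.9776 × 10^10 kibibytes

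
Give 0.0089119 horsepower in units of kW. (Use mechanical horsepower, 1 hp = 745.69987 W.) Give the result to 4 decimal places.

0.0066 kW

1 hp = 0.745700 kilowatts.
Then 0.0089119 × 0.745700 ≈ 0.0066 kW.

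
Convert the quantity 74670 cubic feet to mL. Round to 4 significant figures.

1 ft³ = 28316.8 mL.
So 74670 × 28316.8 ≈ 2.114e+9 mL.

2.114e+9 mL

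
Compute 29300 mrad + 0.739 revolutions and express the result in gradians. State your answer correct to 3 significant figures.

2160 grad

29300 mrad = 1865.30 grad and 0.739 rev = 295.600 grad.
1865.30 + 295.600 ≈ 2160 grad.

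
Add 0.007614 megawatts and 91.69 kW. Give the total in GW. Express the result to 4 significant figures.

9.930 × 10^-5 gigawatts

0.007614 MW = 7.61400 × 10^-6 GW and 91.69 kW = 9.16900 × 10^-5 GW.
7.61400 × 10^-6 + 9.16900 × 10^-5 ≈ 9.930 × 10^-5 GW.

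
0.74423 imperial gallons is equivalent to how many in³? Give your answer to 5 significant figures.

1 imperial gallon = 277.419 cubic inches.
0.74423 × 277.419 ≈ 206.46 in³.

206.46 in³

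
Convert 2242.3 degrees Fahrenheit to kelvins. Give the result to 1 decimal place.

1501.1 K

K = (°F + 459.67) × 5/9.
Applying the formula gives 1501.1 K.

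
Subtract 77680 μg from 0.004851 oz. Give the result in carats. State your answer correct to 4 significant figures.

0.2992 ct

0.004851 oz = 0.687618 ct and 77680 μg = 0.388400 ct.
0.687618 − 0.388400 ≈ 0.2992 ct.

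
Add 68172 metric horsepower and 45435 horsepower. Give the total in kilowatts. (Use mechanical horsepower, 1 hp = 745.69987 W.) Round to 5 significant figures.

84021 kW

68172 PS = 50140.4 kW and 45435 hp = 33880.9 kW.
50140.4 + 33880.9 ≈ 84021 kW.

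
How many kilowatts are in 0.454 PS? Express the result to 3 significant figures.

1 metric horsepower = 0.735499 kilowatts.
Thus 0.454 × 0.735499 ≈ 0.334 kW.

0.334 kW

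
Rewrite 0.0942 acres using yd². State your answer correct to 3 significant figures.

1 acre = 4840.00 yd².
So 0.0942 × 4840.00 ≈ 456 yd².

456 yd²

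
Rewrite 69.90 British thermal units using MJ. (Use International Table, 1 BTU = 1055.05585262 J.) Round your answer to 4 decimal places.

0.0737 megajoules

1 BTU = 0.00105506 megajoules.
Thus 69.90 × 0.00105506 ≈ 0.0737 MJ.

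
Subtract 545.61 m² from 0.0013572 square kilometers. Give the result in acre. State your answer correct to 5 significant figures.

0.0013572 km² = 0.335371 acre and 545.61 m² = 0.134823 acre.
0.335371 − 0.134823 ≈ 0.20055 acre.

0.20055 acre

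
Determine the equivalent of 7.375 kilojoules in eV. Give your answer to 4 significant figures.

4.603e+22 electronvolts

1 kilojoule = 6.24151e+21 electronvolts.
So 7.375 × 6.24151e+21 ≈ 4.603e+22 eV.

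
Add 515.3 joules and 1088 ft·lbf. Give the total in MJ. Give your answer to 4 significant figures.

0.001990 MJ

515.3 J = 0.000515300 MJ and 1088 ft·lbf = 0.00147513 MJ.
0.000515300 + 0.00147513 ≈ 0.001990 MJ.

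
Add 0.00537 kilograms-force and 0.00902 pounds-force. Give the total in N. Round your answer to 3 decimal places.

0.00537 kgf = 0.0526617 N and 0.00902 lbf = 0.0401230 N.
0.0526617 + 0.0401230 ≈ 0.093 N.

0.093 N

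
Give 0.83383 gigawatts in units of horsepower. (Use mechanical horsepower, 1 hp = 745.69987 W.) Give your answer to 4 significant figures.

1 gigawatt = 1.34102 × 10^6 horsepower.
So 0.83383 × 1.34102 × 10^6 ≈ 1.118 × 10^6 hp.

1.118 × 10^6 horsepower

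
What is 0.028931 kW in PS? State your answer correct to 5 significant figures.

1 kilowatt = 1.35962 metric horsepower.
Thus 0.028931 × 1.35962 ≈ 0.039335 PS.

0.039335 metric horsepower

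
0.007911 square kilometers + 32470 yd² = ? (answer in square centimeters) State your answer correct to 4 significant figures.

0.007911 km² = 7.91100 × 10^7 cm² and 32470 yd² = 2.71491 × 10^8 cm².
7.91100 × 10^7 + 2.71491 × 10^8 ≈ 3.506 × 10^8 cm².

3.506 × 10^8 square centimeters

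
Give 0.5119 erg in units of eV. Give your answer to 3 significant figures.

3.20e+11 electronvolts

1 erg = 6.24151e+11 electronvolts.
Thus 0.5119 × 6.24151e+11 ≈ 3.20e+11 eV.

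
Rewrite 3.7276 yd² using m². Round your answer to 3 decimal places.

3.117 square meters

1 yd² = 0.836127 square meters.
3.7276 × 0.836127 ≈ 3.117 m².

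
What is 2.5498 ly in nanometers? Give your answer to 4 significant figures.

1 light-year = 9.46073e+24 nm.
So 2.5498 × 9.46073e+24 ≈ 2.412e+25 nm.

2.412e+25 nm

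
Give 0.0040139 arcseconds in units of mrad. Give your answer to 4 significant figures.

1.946 × 10^-5 milliradians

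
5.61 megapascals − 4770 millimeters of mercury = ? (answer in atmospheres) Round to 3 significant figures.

49.1 atm

5.61 MPa = 55.3664 atm and 4770 mmHg = 6.27632 atm.
55.3664 − 6.27632 ≈ 49.1 atm.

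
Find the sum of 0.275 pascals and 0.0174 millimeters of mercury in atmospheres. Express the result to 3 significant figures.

0.275 Pa = 2.71404e-6 atm and 0.0174 mmHg = 2.28947e-5 atm.
2.71404e-6 + 2.28947e-5 ≈ 2.56e-5 atm.

2.56e-5 atm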